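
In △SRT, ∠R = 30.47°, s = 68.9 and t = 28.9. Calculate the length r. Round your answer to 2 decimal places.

By the law of cosines, r² = t² + s² − 2·t·s·cos R = 2150, so r ≈ 46.368.

46.37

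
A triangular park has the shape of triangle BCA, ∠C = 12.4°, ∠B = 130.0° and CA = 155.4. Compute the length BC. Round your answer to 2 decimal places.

The third angle is ∠A = 180° − ∠B − ∠C = 37.60°.
Law of sines: BC = CA·sin A/sin B ≈ 123.77.

123.77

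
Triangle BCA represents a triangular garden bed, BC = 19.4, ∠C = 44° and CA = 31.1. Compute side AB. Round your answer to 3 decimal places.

21.807

By the law of cosines, AB² = BC² + CA² − 2·BC·CA·cos C = 475.56, so AB ≈ 21.807.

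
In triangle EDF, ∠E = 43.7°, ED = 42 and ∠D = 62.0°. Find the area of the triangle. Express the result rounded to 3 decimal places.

The third angle is ∠F = 180° − ∠E − ∠D = 74.30°.
Law of sines: DF = ED·sin E/sin F ≈ 30.142.
Law of sines: FE = ED·sin D/sin F ≈ 38.521.
Area = ½·ED·DF·sin D ≈ 558.88.

area ≈ 558.882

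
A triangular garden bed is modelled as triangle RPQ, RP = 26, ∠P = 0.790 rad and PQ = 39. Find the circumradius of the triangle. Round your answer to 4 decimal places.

By the law of cosines, QR² = RP² + PQ² − 2·RP·PQ·cos P = 769.6, so QR ≈ 27.742.
Area = ½·RP·PQ·sin P ≈ 360.15.
Circumradius = QR/(2 sin P) ≈ 19.527.

19.5267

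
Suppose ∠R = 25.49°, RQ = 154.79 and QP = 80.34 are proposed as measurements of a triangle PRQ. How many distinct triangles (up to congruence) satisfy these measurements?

RQ·sin R = 154.79·sin(25.49°) ≈ 66.61.
Since RQ sin R < QP < RQ (66.61 < 80.34 < 154.79), two triangles exist.

2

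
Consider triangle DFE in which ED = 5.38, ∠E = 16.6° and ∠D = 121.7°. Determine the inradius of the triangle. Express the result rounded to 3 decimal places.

r ≈ 0.726

The third angle is ∠F = 180° − ∠E − ∠D = 41.70°.
Law of sines: FE = ED·sin D/sin F ≈ 6.8809.
Law of sines: DF = ED·sin E/sin F ≈ 2.3105.
Area = ½·ED·FE·sin E ≈ 5.288.
Semiperimeter s = (6.8809+5.38+2.3105)/2 = 7.2857.
Inradius = area/s = 5.288/7.2857 ≈ 0.7258.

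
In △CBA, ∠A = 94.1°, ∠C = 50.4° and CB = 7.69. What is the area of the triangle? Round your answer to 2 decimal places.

The third angle is ∠B = 180° − ∠A − ∠C = 35.50°.
Law of sines: BA = CB·sin C/sin A ≈ 5.9404.
Law of sines: AC = CB·sin B/sin A ≈ 4.4771.
Area = ½·CB·BA·sin B ≈ 13.264.

13.26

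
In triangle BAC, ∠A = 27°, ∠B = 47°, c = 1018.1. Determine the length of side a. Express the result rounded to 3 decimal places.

The third angle is ∠C = 180° − ∠B − ∠A = 106.00°.
Law of sines: a = c·sin A/sin C ≈ 480.83.

480.834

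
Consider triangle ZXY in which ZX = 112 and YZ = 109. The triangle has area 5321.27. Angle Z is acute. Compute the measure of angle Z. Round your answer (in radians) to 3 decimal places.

From area = ½·YZ·ZX·sin Z, we get sin Z = 2·area/(YZ·ZX) ≈ 0.87177.
Taking the acute solution, ∠Z ≈ 1.0588 rad.

1.059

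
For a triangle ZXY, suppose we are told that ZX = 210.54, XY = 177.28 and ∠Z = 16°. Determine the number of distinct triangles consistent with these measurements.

ZX·sin Z = 210.54·sin(16°) ≈ 58.03.
Since ZX sin Z < XY < ZX (58.03 < 177.28 < 210.54), two triangles exist.

2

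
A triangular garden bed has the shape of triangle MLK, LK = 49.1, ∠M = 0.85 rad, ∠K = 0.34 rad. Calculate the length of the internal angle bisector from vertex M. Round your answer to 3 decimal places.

t_M ≈ 29.217

The third angle is ∠L = π − ∠K − ∠M = 1.952 rad.
Law of sines: KM = LK·sin L/sin M ≈ 60.674.
Law of sines: ML = LK·sin K/sin M ≈ 21.795.
The bisector from M has length 2·KM·ML·cos(∠M/2)/(KM+ML) ≈ 29.217.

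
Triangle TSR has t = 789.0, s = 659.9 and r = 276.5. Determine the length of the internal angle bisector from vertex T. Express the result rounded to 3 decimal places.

By the law of cosines, cos T = (s² + r² − t²) / (2·s·r) ≈ -0.30308, so ∠T ≈ 107.64°.
The bisector from T has length 2·s·r·cos(∠T/2)/(s+r) ≈ 230.05.

230.048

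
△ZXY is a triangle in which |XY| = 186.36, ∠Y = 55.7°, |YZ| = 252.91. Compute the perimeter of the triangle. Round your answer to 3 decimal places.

By the law of cosines, |ZX|² = |XY|² + |YZ|² − 2·|XY|·|YZ|·cos Y = 45573, so |ZX| ≈ 213.48.
Semiperimeter s = (186.36+252.91+213.48)/2 = 326.37.
Perimeter = 186.36 + 252.91 + 213.48 = 652.75.

652.748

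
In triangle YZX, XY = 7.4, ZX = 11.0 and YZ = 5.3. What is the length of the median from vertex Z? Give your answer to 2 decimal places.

Median from Z: ½√(2·YZ² + 2·ZX² − XY²) ≈ 7.801.

7.80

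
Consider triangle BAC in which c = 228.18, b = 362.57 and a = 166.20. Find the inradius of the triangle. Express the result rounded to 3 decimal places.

Semiperimeter s = (362.57 + 166.2 + 228.18)/2 = 378.48.
Heron's formula: area = √(378.48·15.905·212.28·150.3) ≈ 13858.
Inradius = area/s = 13858/378.48 ≈ 36.616.

r ≈ 36.616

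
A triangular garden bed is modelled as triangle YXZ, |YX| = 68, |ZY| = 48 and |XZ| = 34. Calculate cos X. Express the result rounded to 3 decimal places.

cos X ≈ 0.752

By the law of cosines, cos X = (|YX|² + |XZ|² − |ZY|²) / (2·|YX|·|XZ|) ≈ 0.75173, so ∠X ≈ 41.26°.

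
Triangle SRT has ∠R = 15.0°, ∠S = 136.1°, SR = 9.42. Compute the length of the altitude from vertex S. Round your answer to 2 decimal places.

h_S ≈ 2.44

The third angle is ∠T = 180° − ∠S − ∠R = 28.90°.
Law of sines: RT = SR·sin S/sin T ≈ 13.516.
Law of sines: TS = SR·sin R/sin T ≈ 5.0448.
Area = ½·SR·RT·sin R ≈ 16.476.
The altitude from S has length 2·area/RT ≈ 2.4381.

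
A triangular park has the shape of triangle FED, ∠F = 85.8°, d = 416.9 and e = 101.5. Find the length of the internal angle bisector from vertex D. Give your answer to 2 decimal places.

By the law of cosines, f² = e² + d² − 2·e·d·cos F = 1.7791e+05, so f ≈ 421.79.
Law of cosines again: cos D = (f² + e² − d²)/(2·f·e) ≈ 0.16825, so ∠D ≈ 80.31°.
The bisector from D has length 2·f·e·cos(∠D/2)/(f+e) ≈ 125.06.

125.06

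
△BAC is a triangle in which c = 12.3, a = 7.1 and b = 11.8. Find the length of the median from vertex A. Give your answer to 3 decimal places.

Median from A: ½√(2·c² + 2·b² − a²) ≈ 11.518.

11.518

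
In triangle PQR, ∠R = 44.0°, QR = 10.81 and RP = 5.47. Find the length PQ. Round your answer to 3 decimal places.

7.855

By the law of cosines, PQ² = QR² + RP² − 2·QR·RP·cos R = 61.707, so PQ ≈ 7.8554.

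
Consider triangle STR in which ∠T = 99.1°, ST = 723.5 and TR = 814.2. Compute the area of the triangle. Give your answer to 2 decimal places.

area ≈ 290829.75

Area = ½·ST·TR·sin T ≈ 2.9083e+05.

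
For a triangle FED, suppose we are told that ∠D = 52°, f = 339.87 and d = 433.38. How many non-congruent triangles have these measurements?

f·sin D = 339.87·sin(52°) ≈ 267.8.
Since d ≥ f, exactly one triangle exists.

1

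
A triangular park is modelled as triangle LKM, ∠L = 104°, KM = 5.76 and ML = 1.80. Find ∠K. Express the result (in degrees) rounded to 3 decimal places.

17.651

Law of sines: sin K = ML·sin L/KM ≈ 0.30322.
Since KM ≥ ML, only the acute value applies: ∠K ≈ 17.65°.
Then ∠M = 180° − ∠L − ∠K ≈ 58.35°.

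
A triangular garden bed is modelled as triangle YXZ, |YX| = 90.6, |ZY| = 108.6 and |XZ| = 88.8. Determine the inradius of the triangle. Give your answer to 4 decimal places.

Semiperimeter s = (88.8 + 108.6 + 90.6)/2 = 144.
Heron's formula: area = √(144·55.2·35.4·53.4) ≈ 3876.4.
Inradius = area/s = 3876.4/144 ≈ 26.919.

26.9191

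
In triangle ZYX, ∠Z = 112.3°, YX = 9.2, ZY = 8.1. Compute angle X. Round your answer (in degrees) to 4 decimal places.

Law of sines: sin X = ZY·sin Z/YX ≈ 0.81459.
Since YX ≥ ZY, only the acute value applies: ∠X ≈ 54.55°.
Then ∠Y = 180° − ∠Z − ∠X ≈ 13.15°.

54.5465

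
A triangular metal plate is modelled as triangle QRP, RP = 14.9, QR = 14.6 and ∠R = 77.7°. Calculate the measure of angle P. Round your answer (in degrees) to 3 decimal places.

∠P ≈ 50.427°

By the law of cosines, PQ² = QR² + RP² − 2·QR·RP·cos R = 342.48, so PQ ≈ 18.506.
Law of cosines again: cos P = (RP² + PQ² − QR²)/(2·RP·PQ) ≈ 0.63707, so ∠P ≈ 50.43°.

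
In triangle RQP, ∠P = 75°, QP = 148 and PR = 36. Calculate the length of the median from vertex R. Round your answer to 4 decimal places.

m_R ≈ 73.4371

By the law of cosines, RQ² = QP² + PR² − 2·QP·PR·cos P = 20442, so RQ ≈ 142.98.
Median from R: ½√(2·PR² + 2·RQ² − QP²) ≈ 73.437.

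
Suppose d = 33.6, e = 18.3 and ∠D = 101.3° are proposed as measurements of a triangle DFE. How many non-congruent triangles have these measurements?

1

e·sin D = 18.3·sin(101.3°) ≈ 17.95.
Since ∠D is not acute, a triangle exists only if d > e; here d > e, so there is exactly one triangle.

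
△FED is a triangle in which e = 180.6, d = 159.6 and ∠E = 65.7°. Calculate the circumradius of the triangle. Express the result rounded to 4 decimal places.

Law of sines: sin D = d·sin E/e ≈ 0.80543.
Since e ≥ d, only the acute value applies: ∠D ≈ 53.65°.
Then ∠F = 180° − ∠E − ∠D ≈ 60.65°.
Law of sines gives f = e·sin F/sin E ≈ 172.72.
Circumradius = e/(2 sin E) ≈ 99.078.

99.0780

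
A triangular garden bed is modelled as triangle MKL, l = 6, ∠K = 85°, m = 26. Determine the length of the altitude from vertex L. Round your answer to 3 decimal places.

h_L ≈ 25.901

By the law of cosines, k² = l² + m² − 2·l·m·cos K = 684.81, so k ≈ 26.169.
Area = ½·l·m·sin K ≈ 77.703.
The altitude from L has length 2·area/l ≈ 25.901.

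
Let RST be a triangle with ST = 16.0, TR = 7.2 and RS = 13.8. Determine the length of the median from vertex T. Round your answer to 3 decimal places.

m_T ≈ 10.311

Median from T: ½√(2·ST² + 2·TR² − RS²) ≈ 10.311.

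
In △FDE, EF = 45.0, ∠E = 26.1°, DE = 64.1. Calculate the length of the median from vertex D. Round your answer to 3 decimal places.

By the law of cosines, FD² = DE² + EF² − 2·DE·EF·cos E = 953.09, so FD ≈ 30.872.
Median from D: ½√(2·FD² + 2·DE² − EF²) ≈ 44.997.

m_D ≈ 44.997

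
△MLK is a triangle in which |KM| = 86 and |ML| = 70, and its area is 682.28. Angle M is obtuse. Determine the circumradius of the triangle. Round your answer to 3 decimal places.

From area = ½·|KM|·|ML|·sin M, we get sin M = 2·area/(|KM|·|ML|) ≈ 0.22667.
Taking the obtuse solution, ∠M ≈ 2.913 rad.
Law of cosines then gives |LK| ≈ 154.99.
Circumradius = |LK|/(2 sin M) ≈ 341.89.

341.888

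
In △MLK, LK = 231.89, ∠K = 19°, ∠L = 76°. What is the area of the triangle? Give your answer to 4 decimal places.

The third angle is ∠M = 180° − ∠L − ∠K = 85.00°.
Law of sines: KM = LK·sin L/sin M ≈ 225.86.
Law of sines: ML = LK·sin K/sin M ≈ 75.784.
Area = ½·LK·KM·sin K ≈ 8525.8.

8525.8140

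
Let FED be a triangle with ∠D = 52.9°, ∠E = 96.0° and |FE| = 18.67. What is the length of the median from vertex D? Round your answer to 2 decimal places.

The third angle is ∠F = 180° − ∠E − ∠D = 31.10°.
Law of sines: |ED| = |FE|·sin F/sin D ≈ 12.091.
Law of sines: |DF| = |FE|·sin E/sin D ≈ 23.28.
Median from D: ½√(2·|ED|² + 2·|DF|² − |FE|²) ≈ 16.029.

16.03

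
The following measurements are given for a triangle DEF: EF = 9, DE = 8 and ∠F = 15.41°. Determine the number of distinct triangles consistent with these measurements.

EF·sin F = 9·sin(15.41°) ≈ 2.392.
Since EF sin F < DE < EF (2.392 < 8 < 9), two triangles exist.

2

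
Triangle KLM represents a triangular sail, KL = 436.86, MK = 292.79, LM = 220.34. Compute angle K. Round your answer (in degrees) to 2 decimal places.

By the law of cosines, cos K = (MK² + KL² − LM²) / (2·MK·KL) ≈ 0.89135, so ∠K ≈ 26.96°.

26.96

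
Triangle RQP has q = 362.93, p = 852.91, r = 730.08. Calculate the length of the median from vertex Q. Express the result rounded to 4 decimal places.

Median from Q: ½√(2·p² + 2·r² − q²) ≈ 772.86.

772.8561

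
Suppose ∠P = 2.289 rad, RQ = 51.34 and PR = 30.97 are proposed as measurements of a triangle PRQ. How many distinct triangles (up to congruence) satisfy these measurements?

PR·sin P = 30.97·sin(2.289 rad) ≈ 23.32.
Since ∠P is not acute, a triangle exists only if RQ > PR; here RQ > PR, so there is exactly one triangle.

1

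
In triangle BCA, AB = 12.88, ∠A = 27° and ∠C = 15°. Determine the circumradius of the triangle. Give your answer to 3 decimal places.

The third angle is ∠B = 180° − ∠C − ∠A = 138.00°.
Law of sines: CA = AB·sin B/sin C ≈ 33.299.
Law of sines: BC = AB·sin A/sin C ≈ 22.593.
Circumradius = AB/(2 sin C) ≈ 24.882.

24.882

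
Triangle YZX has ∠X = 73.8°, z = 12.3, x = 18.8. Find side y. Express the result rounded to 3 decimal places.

18.058

Law of sines: sin Z = z·sin X/x ≈ 0.62828.
Since x ≥ z, only the acute value applies: ∠Z ≈ 38.92°.
Then ∠Y = 180° − ∠X − ∠Z ≈ 67.28°.
Law of sines gives y = x·sin Y/sin X ≈ 18.058.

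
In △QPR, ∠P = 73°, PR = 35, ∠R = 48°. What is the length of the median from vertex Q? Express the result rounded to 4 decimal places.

The third angle is ∠Q = 180° − ∠P − ∠R = 59.00°.
Law of sines: RQ = PR·sin P/sin Q ≈ 39.048.
Law of sines: QP = PR·sin R/sin Q ≈ 30.344.
Median from Q: ½√(2·RQ² + 2·QP² − PR²) ≈ 30.274.

m_Q ≈ 30.2739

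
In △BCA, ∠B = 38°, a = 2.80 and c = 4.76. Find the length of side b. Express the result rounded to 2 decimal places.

3.08

By the law of cosines, b² = c² + a² − 2·c·a·cos B = 9.4924, so b ≈ 3.081.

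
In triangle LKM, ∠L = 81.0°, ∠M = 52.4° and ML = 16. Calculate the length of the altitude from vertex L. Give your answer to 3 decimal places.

h_L ≈ 12.677

The third angle is ∠K = 180° − ∠M − ∠L = 46.60°.
Law of sines: KM = ML·sin L/sin K ≈ 21.75.
Law of sines: LK = ML·sin M/sin K ≈ 17.447.
Area = ½·ML·KM·sin M ≈ 137.86.
The altitude from L has length 2·area/KM ≈ 12.677.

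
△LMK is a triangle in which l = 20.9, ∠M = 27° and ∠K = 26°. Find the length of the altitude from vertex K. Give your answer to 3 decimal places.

The third angle is ∠L = 180° − ∠M − ∠K = 127.00°.
Law of sines: m = l·sin M/sin L ≈ 11.881.
Law of sines: k = l·sin K/sin L ≈ 11.472.
Area = ½·l·m·sin K ≈ 54.426.
The altitude from K has length 2·area/k ≈ 9.4884.

9.488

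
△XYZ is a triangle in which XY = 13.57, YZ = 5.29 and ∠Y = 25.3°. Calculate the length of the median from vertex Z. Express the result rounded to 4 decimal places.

3.0200

By the law of cosines, ZX² = XY² + YZ² − 2·XY·YZ·cos Y = 82.329, so ZX ≈ 9.0736.
Median from Z: ½√(2·YZ² + 2·ZX² − XY²) ≈ 3.02.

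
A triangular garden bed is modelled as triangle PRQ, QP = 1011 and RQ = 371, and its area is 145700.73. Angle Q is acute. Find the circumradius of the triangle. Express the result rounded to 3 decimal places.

From area = ½·RQ·QP·sin Q, we get sin Q = 2·area/(RQ·QP) ≈ 0.77690.
Taking the acute solution, ∠Q ≈ 50.98°.
Law of cosines then gives PR ≈ 829.12.
Circumradius = PR/(2 sin Q) ≈ 533.61.

533.608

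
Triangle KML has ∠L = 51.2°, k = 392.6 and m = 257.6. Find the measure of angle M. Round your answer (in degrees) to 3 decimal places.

∠M ≈ 40.970°

By the law of cosines, l² = k² + m² − 2·k·m·cos L = 93751, so l ≈ 306.19.
Law of cosines again: cos M = (l² + k² − m²)/(2·l·k) ≈ 0.75505, so ∠M ≈ 40.97°.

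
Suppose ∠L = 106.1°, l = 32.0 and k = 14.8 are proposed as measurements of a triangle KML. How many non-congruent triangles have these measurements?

1

k·sin L = 14.8·sin(106.1°) ≈ 14.22.
Since ∠L is not acute, a triangle exists only if l > k; here l > k, so there is exactly one triangle.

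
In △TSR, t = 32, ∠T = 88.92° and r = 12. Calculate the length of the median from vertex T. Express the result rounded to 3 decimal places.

m_T ≈ 16.210

Law of sines: sin R = r·sin T/t ≈ 0.37493.
Since t ≥ r, only the acute value applies: ∠R ≈ 22.02°.
Then ∠S = 180° − ∠T − ∠R ≈ 69.06°.
Law of sines gives s = t·sin S/sin T ≈ 29.892.
Median from T: ½√(2·s² + 2·r² − t²) ≈ 16.21.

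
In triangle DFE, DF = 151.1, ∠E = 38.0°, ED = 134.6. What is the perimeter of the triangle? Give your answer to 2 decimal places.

Law of sines: sin F = ED·sin E/DF ≈ 0.54843.
Since DF ≥ ED, only the acute value applies: ∠F ≈ 33.26°.
Then ∠D = 180° − ∠E − ∠F ≈ 108.74°.
Law of sines gives FE = DF·sin D/sin E ≈ 232.42.
Semiperimeter s = (232.42+134.6+151.1)/2 = 259.06.
Perimeter = 232.42 + 134.6 + 151.1 = 518.12.

perimeter ≈ 518.12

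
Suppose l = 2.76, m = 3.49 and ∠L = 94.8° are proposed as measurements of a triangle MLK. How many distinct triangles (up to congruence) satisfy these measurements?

0

m·sin L = 3.49·sin(94.8°) ≈ 3.478.
Since ∠L is not acute, a triangle exists only if l > m; here l ≤ m, so there is no triangle.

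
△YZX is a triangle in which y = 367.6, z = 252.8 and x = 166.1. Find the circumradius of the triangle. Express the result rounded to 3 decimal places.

By the law of cosines, cos Y = (z² + x² − y²) / (2·z·x) ≈ -0.51956, so ∠Y ≈ 121.30°.
Circumradius = y/(2 sin Y) ≈ 215.11.

215.113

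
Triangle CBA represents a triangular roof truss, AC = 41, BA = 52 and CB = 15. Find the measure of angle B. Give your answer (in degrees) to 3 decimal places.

By the law of cosines, cos B = (CB² + BA² − AC²) / (2·CB·BA) ≈ 0.80000, so ∠B ≈ 36.87°.

36.870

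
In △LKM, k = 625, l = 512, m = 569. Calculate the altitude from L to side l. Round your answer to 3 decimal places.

h_L ≈ 536.091

Semiperimeter s = (512 + 625 + 569)/2 = 853.
Heron's formula: area = √(853·341·228·284) ≈ 1.3724e+05.
The altitude from L has length 2·area/l ≈ 536.09.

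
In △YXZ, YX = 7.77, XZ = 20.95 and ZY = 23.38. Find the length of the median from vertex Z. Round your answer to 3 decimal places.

m_Z ≈ 21.856

Median from Z: ½√(2·XZ² + 2·ZY² − YX²) ≈ 21.856.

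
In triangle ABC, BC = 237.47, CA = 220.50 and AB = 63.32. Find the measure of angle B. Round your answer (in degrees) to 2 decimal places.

By the law of cosines, cos B = (AB² + BC² − CA²) / (2·AB·BC) ≈ 0.39175, so ∠B ≈ 66.94°.

66.94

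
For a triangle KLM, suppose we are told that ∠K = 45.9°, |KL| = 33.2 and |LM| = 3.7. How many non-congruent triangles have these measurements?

0

|KL|·sin K = 33.2·sin(45.9°) ≈ 23.84.
Since |LM| = 3.7 < 23.84 = |KL| sin K, no triangle exists.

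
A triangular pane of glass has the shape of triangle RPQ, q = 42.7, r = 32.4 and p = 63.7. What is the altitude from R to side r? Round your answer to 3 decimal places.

Semiperimeter s = (32.4 + 63.7 + 42.7)/2 = 69.4.
Heron's formula: area = √(69.4·37·5.7·26.7) ≈ 625.13.
The altitude from R has length 2·area/r ≈ 38.589.

h_R ≈ 38.589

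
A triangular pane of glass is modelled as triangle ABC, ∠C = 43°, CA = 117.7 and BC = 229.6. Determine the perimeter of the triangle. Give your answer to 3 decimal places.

perimeter ≈ 511.743

By the law of cosines, AB² = BC² + CA² − 2·BC·CA·cos C = 27041, so AB ≈ 164.44.
Semiperimeter s = (229.6+117.7+164.44)/2 = 255.87.
Perimeter = 229.6 + 117.7 + 164.44 = 511.74.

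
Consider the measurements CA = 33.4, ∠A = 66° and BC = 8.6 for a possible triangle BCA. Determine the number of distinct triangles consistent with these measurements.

0

CA·sin A = 33.4·sin(66°) ≈ 30.51.
Since BC = 8.6 < 30.51 = CA sin A, no triangle exists.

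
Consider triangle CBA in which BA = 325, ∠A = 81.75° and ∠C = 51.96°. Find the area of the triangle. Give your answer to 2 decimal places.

The third angle is ∠B = 180° − ∠A − ∠C = 46.29°.
Law of sines: AC = BA·sin B/sin C ≈ 298.29.
Law of sines: CB = BA·sin A/sin C ≈ 408.39.
Area = ½·BA·AC·sin A ≈ 47970.

area ≈ 47970.03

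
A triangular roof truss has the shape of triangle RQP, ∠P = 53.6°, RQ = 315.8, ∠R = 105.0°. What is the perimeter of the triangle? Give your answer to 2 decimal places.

perimeter ≈ 837.94

The third angle is ∠Q = 180° − ∠P − ∠R = 21.40°.
Law of sines: QP = RQ·sin R/sin P ≈ 378.98.
Law of sines: PR = RQ·sin Q/sin P ≈ 143.16.
Semiperimeter s = (378.98+143.16+315.8)/2 = 418.97.
Perimeter = 378.98 + 143.16 + 315.8 = 837.94.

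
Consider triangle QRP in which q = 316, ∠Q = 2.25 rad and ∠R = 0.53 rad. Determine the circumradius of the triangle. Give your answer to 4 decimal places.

The third angle is ∠P = π − ∠Q − ∠R = 0.362 rad.
Law of sines: r = q·sin R/sin Q ≈ 205.31.
Law of sines: p = q·sin P/sin Q ≈ 143.67.
Circumradius = q/(2 sin Q) ≈ 203.07.

203.0657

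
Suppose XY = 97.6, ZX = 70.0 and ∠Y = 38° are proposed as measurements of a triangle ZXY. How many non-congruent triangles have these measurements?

2

XY·sin Y = 97.6·sin(38°) ≈ 60.09.
Since XY sin Y < ZX < XY (60.09 < 70.0 < 97.6), two triangles exist.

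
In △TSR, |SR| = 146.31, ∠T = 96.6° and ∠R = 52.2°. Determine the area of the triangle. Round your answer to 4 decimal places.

area ≈ 4410.3238

The third angle is ∠S = 180° − ∠R − ∠T = 31.20°.
Law of sines: |RT| = |SR|·sin S/sin T ≈ 76.298.
Law of sines: |TS| = |SR|·sin R/sin T ≈ 116.38.
Area = ½·|SR|·|RT|·sin R ≈ 4410.3.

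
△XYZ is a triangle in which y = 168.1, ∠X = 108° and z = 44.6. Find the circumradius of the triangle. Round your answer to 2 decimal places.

By the law of cosines, x² = y² + z² − 2·y·z·cos X = 34880, so x ≈ 186.76.
Area = ½·y·z·sin X ≈ 3565.2.
Circumradius = x/(2 sin X) ≈ 98.187.

R ≈ 98.19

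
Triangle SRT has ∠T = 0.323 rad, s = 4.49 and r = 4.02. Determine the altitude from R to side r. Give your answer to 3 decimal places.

h_R ≈ 1.425

By the law of cosines, t² = s² + r² − 2·s·r·cos T = 2.0877, so t ≈ 1.4449.
Area = ½·s·r·sin T ≈ 2.8646.
The altitude from R has length 2·area/r ≈ 1.4252.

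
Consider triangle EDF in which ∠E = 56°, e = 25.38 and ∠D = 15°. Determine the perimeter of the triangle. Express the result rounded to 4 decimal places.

The third angle is ∠F = 180° − ∠E − ∠D = 109.00°.
Law of sines: d = e·sin D/sin E ≈ 7.9234.
Law of sines: f = e·sin F/sin E ≈ 28.946.
Semiperimeter s = (25.38+7.9234+28.946)/2 = 31.125.
Perimeter = 25.38 + 7.9234 + 28.946 = 62.249.

62.2494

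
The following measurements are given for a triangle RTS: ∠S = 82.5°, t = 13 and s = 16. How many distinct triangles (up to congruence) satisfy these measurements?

t·sin S = 13·sin(82.5°) ≈ 12.89.
Since s ≥ t, exactly one triangle exists.

1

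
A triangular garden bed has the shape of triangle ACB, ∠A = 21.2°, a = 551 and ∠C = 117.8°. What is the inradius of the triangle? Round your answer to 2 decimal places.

168.10

The third angle is ∠B = 180° − ∠A − ∠C = 41.00°.
Law of sines: c = a·sin C/sin A ≈ 1347.8.
Law of sines: b = a·sin B/sin A ≈ 999.62.
Area = ½·a·c·sin B ≈ 2.4361e+05.
Semiperimeter s = (551+1347.8+999.62)/2 = 1449.2.
Inradius = area/s = 2.4361e+05/1449.2 ≈ 168.1.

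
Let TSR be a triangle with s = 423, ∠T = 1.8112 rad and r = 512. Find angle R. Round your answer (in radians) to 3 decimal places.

By the law of cosines, t² = s² + r² − 2·s·r·cos T = 5.442e+05, so t ≈ 737.7.
Law of cosines again: cos R = (t² + s² − r²)/(2·t·s) ≈ 0.73865, so ∠R ≈ 0.7397 rad.

∠R ≈ 0.740 rad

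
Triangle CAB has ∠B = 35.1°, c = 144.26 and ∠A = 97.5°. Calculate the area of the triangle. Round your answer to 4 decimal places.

The third angle is ∠C = 180° − ∠A − ∠B = 47.40°.
Law of sines: a = c·sin A/sin C ≈ 194.3.
Law of sines: b = c·sin B/sin C ≈ 112.69.
Area = ½·c·a·sin B ≈ 8058.7.

area ≈ 8058.7399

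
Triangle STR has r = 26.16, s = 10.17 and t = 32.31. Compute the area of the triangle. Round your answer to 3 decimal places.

116.594

Semiperimeter p = (10.17 + 32.31 + 26.16)/2 = 34.32.
Heron's formula: area = √(34.32·24.15·2.01·8.16) ≈ 116.59.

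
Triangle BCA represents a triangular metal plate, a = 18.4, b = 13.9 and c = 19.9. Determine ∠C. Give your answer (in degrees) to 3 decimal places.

By the law of cosines, cos C = (a² + b² − c²) / (2·a·b) ≈ 0.26541, so ∠C ≈ 74.61°.

74.609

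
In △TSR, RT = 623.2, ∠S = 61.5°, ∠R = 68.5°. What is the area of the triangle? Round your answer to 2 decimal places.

area ≈ 157491.91

The third angle is ∠T = 180° − ∠S − ∠R = 50.00°.
Law of sines: SR = RT·sin T/sin S ≈ 543.23.
Law of sines: TS = RT·sin R/sin S ≈ 659.79.
Area = ½·RT·SR·sin R ≈ 1.5749e+05.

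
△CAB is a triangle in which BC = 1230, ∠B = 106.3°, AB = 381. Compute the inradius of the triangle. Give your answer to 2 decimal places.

By the law of cosines, CA² = AB² + BC² − 2·AB·BC·cos B = 1.9211e+06, so CA ≈ 1386.
Area = ½·AB·BC·sin B ≈ 2.249e+05.
Semiperimeter s = (381+1230+1386)/2 = 1498.5.
Inradius = area/s = 2.249e+05/1498.5 ≈ 150.08.

r ≈ 150.08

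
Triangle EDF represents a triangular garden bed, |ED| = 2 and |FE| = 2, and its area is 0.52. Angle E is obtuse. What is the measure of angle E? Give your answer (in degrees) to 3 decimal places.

From area = ½·|FE|·|ED|·sin E, we get sin E = 2·area/(|FE|·|ED|) ≈ 0.26000.
Taking the obtuse solution, ∠E ≈ 164.93°.

164.930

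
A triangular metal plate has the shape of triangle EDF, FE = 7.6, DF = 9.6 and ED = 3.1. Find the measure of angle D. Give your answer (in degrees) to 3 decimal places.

∠D ≈ 42.318°

By the law of cosines, cos D = (ED² + DF² − FE²) / (2·ED·DF) ≈ 0.73942, so ∠D ≈ 42.32°.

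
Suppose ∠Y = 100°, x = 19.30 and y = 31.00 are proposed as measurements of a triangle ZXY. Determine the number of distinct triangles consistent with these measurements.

x·sin Y = 19.30·sin(100°) ≈ 19.01.
Since ∠Y is not acute, a triangle exists only if y > x; here y > x, so there is exactly one triangle.

1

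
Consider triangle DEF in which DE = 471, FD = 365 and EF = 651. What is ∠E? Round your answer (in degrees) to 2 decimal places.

By the law of cosines, cos E = (DE² + EF² − FD²) / (2·DE·EF) ≈ 0.83559, so ∠E ≈ 33.32°.

∠E ≈ 33.32°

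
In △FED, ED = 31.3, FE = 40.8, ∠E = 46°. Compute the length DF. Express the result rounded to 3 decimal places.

29.498

By the law of cosines, DF² = FE² + ED² − 2·FE·ED·cos E = 870.12, so DF ≈ 29.498.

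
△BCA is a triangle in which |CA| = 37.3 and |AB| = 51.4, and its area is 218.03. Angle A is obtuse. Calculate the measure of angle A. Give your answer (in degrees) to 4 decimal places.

From area = ½·|CA|·|AB|·sin A, we get sin A = 2·area/(|CA|·|AB|) ≈ 0.22744.
Taking the obtuse solution, ∠A ≈ 166.85°.

∠A ≈ 166.8534°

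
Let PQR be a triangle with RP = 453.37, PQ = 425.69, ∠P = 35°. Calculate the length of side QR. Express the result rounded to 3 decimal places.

265.653

By the law of cosines, QR² = RP² + PQ² − 2·RP·PQ·cos P = 70572, so QR ≈ 265.65.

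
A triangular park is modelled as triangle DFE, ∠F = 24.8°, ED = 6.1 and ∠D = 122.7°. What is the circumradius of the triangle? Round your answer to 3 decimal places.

The third angle is ∠E = 180° − ∠D − ∠F = 32.50°.
Law of sines: FE = ED·sin D/sin F ≈ 12.238.
Law of sines: DF = ED·sin E/sin F ≈ 7.8138.
Circumradius = ED/(2 sin F) ≈ 7.2714.

R ≈ 7.271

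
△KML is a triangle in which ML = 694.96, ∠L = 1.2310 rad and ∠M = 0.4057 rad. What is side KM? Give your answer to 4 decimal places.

656.6495

The third angle is ∠K = π − ∠M − ∠L = 1.5049 rad.
Law of sines: KM = ML·sin L/sin K ≈ 656.65.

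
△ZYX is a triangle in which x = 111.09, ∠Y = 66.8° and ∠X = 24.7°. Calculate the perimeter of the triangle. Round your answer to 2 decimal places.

perimeter ≈ 621.20

The third angle is ∠Z = 180° − ∠Y − ∠X = 88.50°.
Law of sines: z = x·sin Z/sin X ≈ 265.76.
Law of sines: y = x·sin Y/sin X ≈ 244.35.
Semiperimeter s = (265.76+244.35+111.09)/2 = 310.6.
Perimeter = 265.76 + 244.35 + 111.09 = 621.2.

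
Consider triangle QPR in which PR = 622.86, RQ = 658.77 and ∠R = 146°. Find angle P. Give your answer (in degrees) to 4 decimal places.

By the law of cosines, QP² = PR² + RQ² − 2·PR·RQ·cos R = 1.5023e+06, so QP ≈ 1225.7.
Law of cosines again: cos P = (QP² + PR² − RQ²)/(2·QP·PR) ≈ 0.95377, so ∠P ≈ 17.49°.

17.4908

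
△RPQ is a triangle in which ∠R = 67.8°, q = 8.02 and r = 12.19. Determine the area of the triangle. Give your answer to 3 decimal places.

area ≈ 47.143

Law of sines: sin Q = q·sin R/r ≈ 0.60915.
Since r ≥ q, only the acute value applies: ∠Q ≈ 37.53°.
Then ∠P = 180° − ∠R − ∠Q ≈ 74.67°.
Law of sines gives p = r·sin P/sin R ≈ 12.698.
Area = ½·r·q·sin P ≈ 47.143.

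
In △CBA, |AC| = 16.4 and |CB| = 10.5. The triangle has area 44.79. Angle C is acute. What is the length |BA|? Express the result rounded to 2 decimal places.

From area = ½·|AC|·|CB|·sin C, we get sin C = 2·area/(|AC|·|CB|) ≈ 0.52021.
Taking the acute solution, ∠C ≈ 31.35°.
Law of cosines then gives |BA| ≈ 9.2238.

9.22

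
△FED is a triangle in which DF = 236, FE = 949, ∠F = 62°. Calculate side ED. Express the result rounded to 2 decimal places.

By the law of cosines, ED² = DF² + FE² − 2·DF·FE·cos F = 7.4601e+05, so ED ≈ 863.72.

863.72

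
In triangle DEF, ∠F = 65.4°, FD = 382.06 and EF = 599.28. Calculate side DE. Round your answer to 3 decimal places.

By the law of cosines, DE² = EF² + FD² − 2·EF·FD·cos F = 3.1448e+05, so DE ≈ 560.79.

560.787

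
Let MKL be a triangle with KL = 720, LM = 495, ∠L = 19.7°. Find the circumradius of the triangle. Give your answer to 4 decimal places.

By the law of cosines, MK² = KL² + LM² − 2·KL·LM·cos L = 92345, so MK ≈ 303.88.
Area = ½·KL·LM·sin L ≈ 60070.
Circumradius = MK/(2 sin L) ≈ 450.74.

R ≈ 450.7374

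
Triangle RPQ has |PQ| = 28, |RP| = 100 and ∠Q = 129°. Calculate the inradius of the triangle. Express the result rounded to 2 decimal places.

Law of sines: sin R = |PQ|·sin Q/|RP| ≈ 0.21760.
Since |RP| ≥ |PQ|, only the acute value applies: ∠R ≈ 12.57°.
Then ∠P = 180° − ∠Q − ∠R ≈ 38.43°.
Law of sines gives |QR| = |RP|·sin P/sin Q ≈ 79.983.
Area = ½·|RP|·|PQ|·sin P ≈ 870.22.
Semiperimeter s = (28+79.983+100)/2 = 103.99.
Inradius = area/s = 870.22/103.99 ≈ 8.3682.

r ≈ 8.37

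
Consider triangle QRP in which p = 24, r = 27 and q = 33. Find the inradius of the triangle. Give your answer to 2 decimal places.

Semiperimeter s = (33 + 27 + 24)/2 = 42.
Heron's formula: area = √(42·9·15·18) ≈ 319.47.
Inradius = area/s = 319.47/42 ≈ 7.6064.

7.61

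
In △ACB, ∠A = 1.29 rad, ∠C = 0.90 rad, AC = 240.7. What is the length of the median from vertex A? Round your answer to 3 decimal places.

The third angle is ∠B = π − ∠A − ∠C = 0.952 rad.
Law of sines: CB = AC·sin A/sin B ≈ 284.
Law of sines: BA = AC·sin C/sin B ≈ 231.53.
Median from A: ½√(2·BA² + 2·AC² − CB²) ≈ 188.7.

m_A ≈ 188.701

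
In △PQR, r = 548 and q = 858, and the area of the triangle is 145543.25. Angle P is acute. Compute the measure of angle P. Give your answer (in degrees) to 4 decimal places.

38.2498

From area = ½·q·r·sin P, we get sin P = 2·area/(q·r) ≈ 0.61909.
Taking the acute solution, ∠P ≈ 38.25°.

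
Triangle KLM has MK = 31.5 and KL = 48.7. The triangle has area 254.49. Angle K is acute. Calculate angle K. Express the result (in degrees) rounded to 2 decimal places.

∠K ≈ 19.38°

From area = ½·MK·KL·sin K, we get sin K = 2·area/(MK·KL) ≈ 0.33179.
Taking the acute solution, ∠K ≈ 19.38°.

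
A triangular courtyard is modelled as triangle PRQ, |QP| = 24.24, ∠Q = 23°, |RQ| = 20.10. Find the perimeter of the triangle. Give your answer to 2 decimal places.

By the law of cosines, |PR|² = |RQ|² + |QP|² − 2·|RQ|·|QP|·cos Q = 94.603, so |PR| ≈ 9.7264.
Semiperimeter s = (20.1+24.24+9.7264)/2 = 27.033.
Perimeter = 20.1 + 24.24 + 9.7264 = 54.066.

54.07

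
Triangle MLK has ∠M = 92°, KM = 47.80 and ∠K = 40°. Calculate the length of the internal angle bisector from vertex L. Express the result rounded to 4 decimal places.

The third angle is ∠L = 180° − ∠K − ∠M = 48.00°.
Law of sines: LK = KM·sin M/sin L ≈ 64.282.
Law of sines: ML = KM·sin K/sin L ≈ 41.345.
The bisector from L has length 2·ML·LK·cos(∠L/2)/(ML+LK) ≈ 45.972.

45.9724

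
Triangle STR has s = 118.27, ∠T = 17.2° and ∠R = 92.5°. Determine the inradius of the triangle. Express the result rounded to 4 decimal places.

15.6246

The third angle is ∠S = 180° − ∠T − ∠R = 70.30°.
Law of sines: t = s·sin T/sin S ≈ 37.148.
Law of sines: r = s·sin R/sin S ≈ 125.5.
Area = ½·s·t·sin R ≈ 2194.6.
Semiperimeter p = (118.27+37.148+125.5)/2 = 140.46.
Inradius = area/p = 2194.6/140.46 ≈ 15.625.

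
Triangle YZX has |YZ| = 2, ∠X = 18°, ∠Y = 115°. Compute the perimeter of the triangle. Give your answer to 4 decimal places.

The third angle is ∠Z = 180° − ∠X − ∠Y = 47.00°.
Law of sines: |ZX| = |YZ|·sin Y/sin X ≈ 5.8657.
Law of sines: |XY| = |YZ|·sin Z/sin X ≈ 4.7334.
Semiperimeter s = (5.8657+4.7334+2)/2 = 6.2996.
Perimeter = 5.8657 + 4.7334 + 2 = 12.599.

12.5992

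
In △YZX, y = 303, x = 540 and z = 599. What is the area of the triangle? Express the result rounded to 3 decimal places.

Semiperimeter s = (303 + 599 + 540)/2 = 721.
Heron's formula: area = √(721·418·122·181) ≈ 81578.

area ≈ 81578.361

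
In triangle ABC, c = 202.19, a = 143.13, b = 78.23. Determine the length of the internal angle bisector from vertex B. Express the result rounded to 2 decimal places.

By the law of cosines, cos B = (c² + a² − b²) / (2·c·a) ≈ 0.95453, so ∠B ≈ 17.34°.
The bisector from B has length 2·c·a·cos(∠B/2)/(c+a) ≈ 165.69.

165.69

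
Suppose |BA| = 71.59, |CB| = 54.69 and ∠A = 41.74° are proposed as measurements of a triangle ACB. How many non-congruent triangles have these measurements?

|BA|·sin A = 71.59·sin(41.74°) ≈ 47.66.
Since |BA| sin A < |CB| < |BA| (47.66 < 54.69 < 71.59), two triangles exist.

2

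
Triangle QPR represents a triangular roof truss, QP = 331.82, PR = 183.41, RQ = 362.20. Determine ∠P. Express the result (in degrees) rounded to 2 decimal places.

84.08

By the law of cosines, cos P = (QP² + PR² − RQ²) / (2·QP·PR) ≈ 0.10315, so ∠P ≈ 84.08°.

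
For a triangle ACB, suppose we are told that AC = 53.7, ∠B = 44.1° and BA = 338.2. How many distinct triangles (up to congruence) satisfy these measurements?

0

BA·sin B = 338.2·sin(44.1°) ≈ 235.4.
Since AC = 53.7 < 235.4 = BA sin B, no triangle exists.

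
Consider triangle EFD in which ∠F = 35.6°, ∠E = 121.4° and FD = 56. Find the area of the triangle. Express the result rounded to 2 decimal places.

area ≈ 417.84

The third angle is ∠D = 180° − ∠E − ∠F = 23.00°.
Law of sines: DE = FD·sin F/sin E ≈ 38.192.
Law of sines: EF = FD·sin D/sin E ≈ 25.635.
Area = ½·FD·DE·sin D ≈ 417.84.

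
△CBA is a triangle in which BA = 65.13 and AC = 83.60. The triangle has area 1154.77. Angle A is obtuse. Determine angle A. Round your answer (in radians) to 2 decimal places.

2.70

From area = ½·BA·AC·sin A, we get sin A = 2·area/(BA·AC) ≈ 0.42417.
Taking the obtuse solution, ∠A ≈ 2.704 rad.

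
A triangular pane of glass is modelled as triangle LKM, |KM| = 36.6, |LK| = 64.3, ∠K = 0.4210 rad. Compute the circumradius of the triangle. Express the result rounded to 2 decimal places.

42.00

By the law of cosines, |ML|² = |LK|² + |KM|² − 2·|LK|·|KM|·cos K = 1178.3, so |ML| ≈ 34.326.
Area = ½·|LK|·|KM|·sin K ≈ 480.88.
Circumradius = |ML|/(2 sin K) ≈ 41.997.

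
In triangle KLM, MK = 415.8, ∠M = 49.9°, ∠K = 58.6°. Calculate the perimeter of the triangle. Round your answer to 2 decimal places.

The third angle is ∠L = 180° − ∠M − ∠K = 71.50°.
Law of sines: LM = MK·sin K/sin L ≈ 374.25.
Law of sines: KL = MK·sin M/sin L ≈ 335.39.
Semiperimeter s = (374.25+415.8+335.39)/2 = 562.72.
Perimeter = 374.25 + 415.8 + 335.39 = 1125.4.

1125.43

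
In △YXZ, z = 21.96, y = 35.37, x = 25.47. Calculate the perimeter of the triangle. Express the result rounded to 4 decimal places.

Perimeter = 35.37 + 25.47 + 21.96 = 82.8.

perimeter ≈ 82.8000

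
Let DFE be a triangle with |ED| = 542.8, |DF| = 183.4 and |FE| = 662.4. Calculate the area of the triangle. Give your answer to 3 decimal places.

area ≈ 41404.085

Semiperimeter s = (662.4 + 542.8 + 183.4)/2 = 694.3.
Heron's formula: area = √(694.3·31.9·151.5·510.9) ≈ 41404.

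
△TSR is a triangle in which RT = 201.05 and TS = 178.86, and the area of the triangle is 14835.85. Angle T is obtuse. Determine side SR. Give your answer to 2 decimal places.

From area = ½·RT·TS·sin T, we get sin T = 2·area/(RT·TS) ≈ 0.82514.
Taking the obtuse solution, ∠T ≈ 124.40°.
Law of cosines then gives SR ≈ 336.22.

336.22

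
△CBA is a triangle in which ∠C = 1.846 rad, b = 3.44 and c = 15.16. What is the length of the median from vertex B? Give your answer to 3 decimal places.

m_B ≈ 14.422

Law of sines: sin B = b·sin C/c ≈ 0.21837.
Since c ≥ b, only the acute value applies: ∠B ≈ 0.220 rad.
Then ∠A = π − ∠C − ∠B ≈ 1.075 rad.
Law of sines gives a = c·sin A/sin C ≈ 13.859.
Median from B: ½√(2·a² + 2·c² − b²) ≈ 14.422.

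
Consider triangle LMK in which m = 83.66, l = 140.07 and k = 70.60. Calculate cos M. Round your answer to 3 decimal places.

By the law of cosines, cos M = (k² + l² − m²) / (2·k·l) ≈ 0.89013, so ∠M ≈ 27.11°.

0.890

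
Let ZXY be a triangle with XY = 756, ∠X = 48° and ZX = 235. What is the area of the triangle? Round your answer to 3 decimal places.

area ≈ 66013.555

Area = ½·ZX·XY·sin X ≈ 66014.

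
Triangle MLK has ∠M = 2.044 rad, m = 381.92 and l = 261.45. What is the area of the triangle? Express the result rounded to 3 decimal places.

Law of sines: sin L = l·sin M/m ≈ 0.60934.
Since m ≥ l, only the acute value applies: ∠L ≈ 0.655 rad.
Then ∠K = π − ∠M − ∠L ≈ 0.442 rad.
Law of sines gives k = m·sin K/sin M ≈ 183.67.
Area = ½·m·l·sin K ≈ 21372.

21372.292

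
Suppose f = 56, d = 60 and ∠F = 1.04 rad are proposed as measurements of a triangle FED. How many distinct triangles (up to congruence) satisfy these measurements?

2

d·sin F = 60·sin(1.04 rad) ≈ 51.74.
Since d sin F < f < d (51.74 < 56 < 60), two triangles exist.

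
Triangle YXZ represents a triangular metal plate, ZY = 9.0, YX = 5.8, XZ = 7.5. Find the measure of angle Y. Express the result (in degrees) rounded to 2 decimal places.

∠Y ≈ 55.99°

By the law of cosines, cos Y = (ZY² + YX² − XZ²) / (2·ZY·YX) ≈ 0.55929, so ∠Y ≈ 55.99°.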